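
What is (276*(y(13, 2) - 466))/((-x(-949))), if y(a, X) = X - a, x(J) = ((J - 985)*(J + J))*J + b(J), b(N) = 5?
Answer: -131652/3483524663 ≈ -3.7793e-5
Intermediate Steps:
x(J) = 5 + 2*J²*(-985 + J) (x(J) = ((J - 985)*(J + J))*J + 5 = ((-985 + J)*(2*J))*J + 5 = (2*J*(-985 + J))*J + 5 = 2*J²*(-985 + J) + 5 = 5 + 2*J²*(-985 + J))
(276*(y(13, 2) - 466))/((-x(-949))) = (276*((2 - 1*13) - 466))/((-(5 - 1970*(-949)² + 2*(-949)³))) = (276*((2 - 13) - 466))/((-(5 - 1970*900601 + 2*(-854670349)))) = (276*(-11 - 466))/((-(5 - 1774183970 - 1709340698))) = (276*(-477))/((-1*(-3483524663))) = -131652/3483524663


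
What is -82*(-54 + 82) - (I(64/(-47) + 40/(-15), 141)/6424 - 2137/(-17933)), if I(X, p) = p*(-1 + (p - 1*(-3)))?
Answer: -24079833309/10472872 ≈ -2299.3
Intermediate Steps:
I(X, p) = p*(2 + p) (I(X, p) = p*(-1 + (p + 3)) = p*(-1 + (3 + p)) = p*(2 + p))
-82*(-54 + 82) - (I(64/(-47) + 40/(-15), 141)/6424 - 2137/(-17933)) = -82*(-54 + 82) - ((141*(2 + 141))/6424 - 2137/(-17933)) = -82*28 - ((141*143)*(1/6424) - 2137*(-1/17933)) = -2296 - (20163*(1/6424) + 2137/17933) = -2296 - (1833/584 + 2137/17933) = -2296 - 1*34119197/10472872 = -2296 - 34119197/10472872 = -24079833309/10472872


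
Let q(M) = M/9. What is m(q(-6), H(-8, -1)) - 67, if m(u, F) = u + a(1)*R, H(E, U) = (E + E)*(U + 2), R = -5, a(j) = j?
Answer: -218/3 ≈ -72.667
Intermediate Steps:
q(M) = M/9 (q(M) = M*(1/9) = M/9)
H(E, U) = 2*E*(2 + U) (H(E, U) = (2*E)*(2 + U) = 2*E*(2 + U))
m(u, F) = -5 + u (m(u, F) = u + 1*(-5) = u - 5 = -5 + u)
m(q(-6), H(-8, -1)) - 67 = (-5 + (1/9)*(-6)) - 67 = (-5 - 2/3) - 67 = -17/3 - 67 = -218/3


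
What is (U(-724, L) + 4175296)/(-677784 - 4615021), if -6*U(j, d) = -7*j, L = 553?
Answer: -12523354/15878415 ≈ -0.78870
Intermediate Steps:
U(j, d) = 7*j/6 (U(j, d) = -(-7)*j/6 = 7*j/6)
(U(-724, L) + 4175296)/(-677784 - 4615021) = ((7/6)*(-724) + 4175296)/(-677784 - 4615021) = (-2534/3 + 4175296)/(-5292805) = (12523354/3)*(-1/5292805) = -12523354/15878415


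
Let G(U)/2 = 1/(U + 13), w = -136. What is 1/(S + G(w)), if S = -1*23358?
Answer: -123/2873036 ≈ -4.2812e-5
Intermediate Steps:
G(U) = 2/(13 + U) (G(U) = 2/(U + 13) = 2/(13 + U))
S = -23358
1/(S + G(w)) = 1/(-23358 + 2/(13 - 136)) = 1/(-23358 + 2/(-123)) = 1/(-23358 + 2*(-1/123)) = 1/(-23358 - 2/123) = 1/(-2873036/123) = -123/2873036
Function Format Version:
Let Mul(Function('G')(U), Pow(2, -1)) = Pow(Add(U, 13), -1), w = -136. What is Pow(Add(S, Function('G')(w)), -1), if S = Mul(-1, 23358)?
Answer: Rational(-123, 2873036) ≈ -4.2812e-5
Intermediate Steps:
Function('G')(U) = Mul(2, Pow(Add(13, U), -1)) (Function('G')(U) = Mul(2, Pow(Add(U, 13), -1)) = Mul(2, Pow(Add(13, U), -1)))
S = -23358
Pow(Add(S, Function('G')(w)), -1) = Pow(Add(-23358, Mul(2, Pow(Add(13, -136), -1))), -1) = Pow(Add(-23358, Mul(2, Pow(-123, -1))), -1) = Pow(Add(-23358, Mul(2, Rational(-1, 123))), -1) = Pow(Add(-23358, Rational(-2, 123)), -1) = Pow(Rational(-2873036, 123), -1) = Rational(-123, 2873036)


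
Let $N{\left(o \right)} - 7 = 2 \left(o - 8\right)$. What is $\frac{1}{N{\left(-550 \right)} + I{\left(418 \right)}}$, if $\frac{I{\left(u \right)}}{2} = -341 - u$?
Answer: $- \frac{1}{2627} \approx -0.00038066$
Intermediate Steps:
$N{\left(o \right)} = -9 + 2 o$ ($N{\left(o \right)} = 7 + 2 \left(o - 8\right) = 7 + 2 \left(-8 + o\right) = 7 + \left(-16 + 2 o\right) = -9 + 2 o$)
$I{\left(u \right)} = -682 - 2 u$ ($I{\left(u \right)} = 2 \left(-341 - u\right) = -682 - 2 u$)
$\frac{1}{N{\left(-550 \right)} + I{\left(418 \right)}} = \frac{1}{\left(-9 + 2 \left(-550\right)\right) - 1518} = \frac{1}{\left(-9 - 1100\right) - 1518} = \frac{1}{-1109 - 1518} = \frac{1}{-2627} = - \frac{1}{2627}$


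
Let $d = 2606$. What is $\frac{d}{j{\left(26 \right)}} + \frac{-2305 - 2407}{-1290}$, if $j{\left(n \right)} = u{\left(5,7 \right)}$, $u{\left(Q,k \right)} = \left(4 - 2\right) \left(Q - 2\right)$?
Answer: $\frac{94167}{215} \approx 437.99$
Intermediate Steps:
$u{\left(Q,k \right)} = -4 + 2 Q$ ($u{\left(Q,k \right)} = 2 \left(-2 + Q\right) = -4 + 2 Q$)
$j{\left(n \right)} = 6$ ($j{\left(n \right)} = -4 + 2 \cdot 5 = -4 + 10 = 6$)
$\frac{d}{j{\left(26 \right)}} + \frac{-2305 - 2407}{-1290} = \frac{2606}{6} + \frac{-2305 - 2407}{-1290} = 2606 \cdot \frac{1}{6} + \left(-2305 - 2407\right) \left(- \frac{1}{1290}\right) = \frac{1303}{3} - - \frac{2356}{645} = \frac{1303}{3} + \frac{2356}{645} = \frac{94167}{215}$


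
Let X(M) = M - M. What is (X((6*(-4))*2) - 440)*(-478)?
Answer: 210320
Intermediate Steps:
X(M) = 0
(X((6*(-4))*2) - 440)*(-478) = (0 - 440)*(-478) = -440*(-478) = 210320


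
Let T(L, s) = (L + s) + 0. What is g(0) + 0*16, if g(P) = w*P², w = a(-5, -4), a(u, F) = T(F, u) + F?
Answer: 0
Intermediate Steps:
T(L, s) = L + s
a(u, F) = u + 2*F (a(u, F) = (F + u) + F = u + 2*F)
w = -13 (w = -5 + 2*(-4) = -5 - 8 = -13)
g(P) = -13*P²
g(0) + 0*16 = -13*0² + 0*16 = -13*0 + 0 = 0 + 0 = 0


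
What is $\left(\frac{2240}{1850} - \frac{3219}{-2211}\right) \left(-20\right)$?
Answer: $- \frac{1454372}{27269} \approx -53.334$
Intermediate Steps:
$\left(\frac{2240}{1850} - \frac{3219}{-2211}\right) \left(-20\right) = \left(2240 \cdot \frac{1}{1850} - - \frac{1073}{737}\right) \left(-20\right) = \left(\frac{224}{185} + \frac{1073}{737}\right) \left(-20\right) = \frac{363593}{136345} \left(-20\right) = - \frac{1454372}{27269}$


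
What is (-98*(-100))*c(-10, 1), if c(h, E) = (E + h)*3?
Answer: -264600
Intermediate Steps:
c(h, E) = 3*E + 3*h
(-98*(-100))*c(-10, 1) = (-98*(-100))*(3*1 + 3*(-10)) = 9800*(3 - 30) = 9800*(-27) = -264600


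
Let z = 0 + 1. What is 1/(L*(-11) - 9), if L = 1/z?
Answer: -1/20 ≈ -0.050000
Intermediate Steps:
z = 1
L = 1 (L = 1/1 = 1)
1/(L*(-11) - 9) = 1/(1*(-11) - 9) = 1/(-11 - 9) = 1/(-20) = -1/20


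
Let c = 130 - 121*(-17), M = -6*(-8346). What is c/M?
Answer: 243/5564 ≈ 0.043674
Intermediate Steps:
M = 50076
c = 2187 (c = 130 + 2057 = 2187)
c/M = 2187/50076 = 2187*(1/50076) = 243/5564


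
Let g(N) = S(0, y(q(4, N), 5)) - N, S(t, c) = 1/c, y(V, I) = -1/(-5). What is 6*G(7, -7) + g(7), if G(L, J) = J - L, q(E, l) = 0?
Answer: -86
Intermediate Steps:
y(V, I) = 1/5 (y(V, I) = -1*(-1/5) = 1/5)
g(N) = 5 - N (g(N) = 1/(1/5) - N = 5 - N)
6*G(7, -7) + g(7) = 6*(-7 - 1*7) + (5 - 1*7) = 6*(-7 - 7) + (5 - 7) = 6*(-14) - 2 = -84 - 2 = -86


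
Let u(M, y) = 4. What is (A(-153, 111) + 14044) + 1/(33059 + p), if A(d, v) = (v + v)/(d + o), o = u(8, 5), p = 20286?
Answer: 111615557379/7948405 ≈ 14043.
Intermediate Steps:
o = 4
A(d, v) = 2*v/(4 + d) (A(d, v) = (v + v)/(d + 4) = (2*v)/(4 + d) = 2*v/(4 + d))
(A(-153, 111) + 14044) + 1/(33059 + p) = (2*111/(4 - 153) + 14044) + 1/(33059 + 20286) = (2*111/(-149) + 14044) + 1/53345 = (2*111*(-1/149) + 14044) + 1/53345 = (-222/149 + 14044) + 1/53345 = 2092334/149 + 1/53345 = 111615557379/7948405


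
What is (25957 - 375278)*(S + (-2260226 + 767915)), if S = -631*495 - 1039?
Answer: 630767183095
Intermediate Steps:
S = -313384 (S = -312345 - 1039 = -313384)
(25957 - 375278)*(S + (-2260226 + 767915)) = (25957 - 375278)*(-313384 + (-2260226 + 767915)) = -349321*(-313384 - 1492311) = -349321*(-1805695) = 630767183095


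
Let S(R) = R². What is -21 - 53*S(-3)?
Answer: -498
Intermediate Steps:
-21 - 53*S(-3) = -21 - 53*(-3)² = -21 - 53*9 = -21 - 477 = -498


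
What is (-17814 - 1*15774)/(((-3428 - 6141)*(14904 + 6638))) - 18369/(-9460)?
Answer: 1893409434171/975020432540 ≈ 1.9419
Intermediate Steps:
(-17814 - 1*15774)/(((-3428 - 6141)*(14904 + 6638))) - 18369/(-9460) = (-17814 - 15774)/((-9569*21542)) - 18369*(-1/9460) = -33588/(-206135398) + 18369/9460 = -33588*(-1/206135398) + 18369/9460 = 16794/103067699 + 18369/9460 = 1893409434171/975020432540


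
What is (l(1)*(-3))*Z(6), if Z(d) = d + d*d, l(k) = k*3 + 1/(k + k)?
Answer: -441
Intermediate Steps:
l(k) = 1/(2*k) + 3*k (l(k) = 3*k + 1/(2*k) = 1/(2*k) + 3*k)
Z(d) = d + d²
(l(1)*(-3))*Z(6) = (((½)/1 + 3*1)*(-3))*(6*(1 + 6)) = (((½)*1 + 3)*(-3))*(6*7) = ((½ + 3)*(-3))*42 = ((7/2)*(-3))*42 = -21/2*42 = -441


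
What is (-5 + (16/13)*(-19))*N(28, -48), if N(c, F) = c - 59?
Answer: 11439/13 ≈ 879.92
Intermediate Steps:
N(c, F) = -59 + c
(-5 + (16/13)*(-19))*N(28, -48) = (-5 + (16/13)*(-19))*(-59 + 28) = (-5 + (16*(1/13))*(-19))*(-31) = (-5 + (16/13)*(-19))*(-31) = (-5 - 304/13)*(-31) = -369/13*(-31) = 11439/13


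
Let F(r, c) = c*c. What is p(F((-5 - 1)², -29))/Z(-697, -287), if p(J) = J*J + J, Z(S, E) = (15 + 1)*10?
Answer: 354061/80 ≈ 4425.8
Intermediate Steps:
Z(S, E) = 160 (Z(S, E) = 16*10 = 160)
F(r, c) = c²
p(J) = J + J² (p(J) = J² + J = J + J²)
p(F((-5 - 1)², -29))/Z(-697, -287) = ((-29)²*(1 + (-29)²))/160 = (841*(1 + 841))*(1/160) = (841*842)*(1/160) = 708122*(1/160) = 354061/80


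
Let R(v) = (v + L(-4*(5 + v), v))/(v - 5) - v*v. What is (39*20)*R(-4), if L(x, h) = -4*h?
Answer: -13520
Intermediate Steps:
R(v) = -v² - 3*v/(-5 + v) (R(v) = (v - 4*v)/(v - 5) - v*v = (-3*v)/(-5 + v) - v² = -3*v/(-5 + v) - v² = -v² - 3*v/(-5 + v))
(39*20)*R(-4) = (39*20)*(-4*(-3 - 1*(-4)² + 5*(-4))/(-5 - 4)) = 780*(-4*(-3 - 1*16 - 20)/(-9)) = 780*(-4*(-⅑)*(-3 - 16 - 20)) = 780*(-4*(-⅑)*(-39)) = 780*(-52/3) = -13520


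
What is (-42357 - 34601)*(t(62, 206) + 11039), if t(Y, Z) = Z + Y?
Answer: -870164106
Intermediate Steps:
t(Y, Z) = Y + Z
(-42357 - 34601)*(t(62, 206) + 11039) = (-42357 - 34601)*((62 + 206) + 11039) = -76958*(268 + 11039) = -76958*11307 = -870164106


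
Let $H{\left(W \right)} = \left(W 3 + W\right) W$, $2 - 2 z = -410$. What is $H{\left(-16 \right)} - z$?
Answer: $818$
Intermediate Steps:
$z = 206$ ($z = 1 - -205 = 1 + 205 = 206$)
$H{\left(W \right)} = 4 W^{2}$ ($H{\left(W \right)} = \left(3 W + W\right) W = 4 W W = 4 W^{2}$)
$H{\left(-16 \right)} - z = 4 \left(-16\right)^{2} - 206 = 4 \cdot 256 - 206 = 1024 - 206 = 818$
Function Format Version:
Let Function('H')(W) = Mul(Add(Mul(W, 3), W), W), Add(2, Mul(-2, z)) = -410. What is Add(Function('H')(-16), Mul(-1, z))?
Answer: 818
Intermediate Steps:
z = 206 (z = Add(1, Mul(Rational(-1, 2), -410)) = Add(1, 205) = 206)
Function('H')(W) = Mul(4, Pow(W, 2)) (Function('H')(W) = Mul(Add(Mul(3, W), W), W) = Mul(Mul(4, W), W) = Mul(4, Pow(W, 2)))
Add(Function('H')(-16), Mul(-1, z)) = Add(Mul(4, Pow(-16, 2)), Mul(-1, 206)) = Add(Mul(4, 256), -206) = Add(1024, -206) = 818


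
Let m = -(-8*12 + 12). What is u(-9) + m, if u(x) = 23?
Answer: 107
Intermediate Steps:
m = 84 (m = -(-96 + 12) = -1*(-84) = 84)
u(-9) + m = 23 + 84 = 107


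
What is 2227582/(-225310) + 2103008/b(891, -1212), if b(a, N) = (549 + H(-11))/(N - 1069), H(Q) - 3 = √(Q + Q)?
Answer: (-1113791*√22 + 540402284206072*I)/(112655*(√22 - 552*I)) ≈ -8.6895e+6 + 73836.0*I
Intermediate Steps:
H(Q) = 3 + √2*√Q (H(Q) = 3 + √(Q + Q) = 3 + √(2*Q) = 3 + √2*√Q)
b(a, N) = (552 + I*√22)/(-1069 + N) (b(a, N) = (549 + (3 + √2*√(-11)))/(N - 1069) = (549 + (3 + √2*(I*√11)))/(-1069 + N) = (549 + (3 + I*√22))/(-1069 + N) = (552 + I*√22)/(-1069 + N))
2227582/(-225310) + 2103008/b(891, -1212) = 2227582/(-225310) + 2103008/(((552 + I*√22)/(-1069 - 1212))) = 2227582*(-1/225310) + 2103008/(((552 + I*√22)/(-2281))) = -1113791/112655 + 2103008/((-(552 + I*√22)/2281)) = -1113791/112655 + 2103008/(-552/2281 - I*√22/2281)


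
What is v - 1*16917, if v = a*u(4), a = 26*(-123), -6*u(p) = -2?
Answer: -17983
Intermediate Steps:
u(p) = ⅓ (u(p) = -⅙*(-2) = ⅓)
a = -3198
v = -1066 (v = -3198*⅓ = -1066)
v - 1*16917 = -1066 - 1*16917 = -1066 - 16917 = -17983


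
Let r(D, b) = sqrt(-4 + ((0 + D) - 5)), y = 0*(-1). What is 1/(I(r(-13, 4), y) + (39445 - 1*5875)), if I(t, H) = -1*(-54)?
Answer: 1/33624 ≈ 2.9741e-5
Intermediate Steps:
y = 0
r(D, b) = sqrt(-9 + D) (r(D, b) = sqrt(-4 + (D - 5)) = sqrt(-4 + (-5 + D)) = sqrt(-9 + D))
I(t, H) = 54
1/(I(r(-13, 4), y) + (39445 - 1*5875)) = 1/(54 + (39445 - 1*5875)) = 1/(54 + (39445 - 5875)) = 1/(54 + 33570) = 1/33624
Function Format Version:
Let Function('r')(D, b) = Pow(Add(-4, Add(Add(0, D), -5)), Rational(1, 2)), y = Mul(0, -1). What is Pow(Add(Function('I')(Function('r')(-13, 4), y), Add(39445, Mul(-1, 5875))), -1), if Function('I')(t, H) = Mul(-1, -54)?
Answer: Rational(1, 33624) ≈ 2.9741e-5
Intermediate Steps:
y = 0
Function('r')(D, b) = Pow(Add(-9, D), Rational(1, 2)) (Function('r')(D, b) = Pow(Add(-4, Add(D, -5)), Rational(1, 2)) = Pow(Add(-4, Add(-5, D)), Rational(1, 2)) = Pow(Add(-9, D), Rational(1, 2)))
Function('I')(t, H) = 54
Pow(Add(Function('I')(Function('r')(-13, 4), y), Add(39445, Mul(-1, 5875))), -1) = Pow(Add(54, Add(39445, Mul(-1, 5875))), -1) = Pow(Add(54, Add(39445, -5875)), -1) = Pow(Add(54, 33570), -1) = Pow(33624, -1) = Rational(1, 33624)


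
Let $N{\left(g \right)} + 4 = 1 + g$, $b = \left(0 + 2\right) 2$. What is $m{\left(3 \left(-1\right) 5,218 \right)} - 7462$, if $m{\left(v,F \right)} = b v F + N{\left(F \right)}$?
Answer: $-20327$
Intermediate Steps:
$b = 4$ ($b = 2 \cdot 2 = 4$)
$N{\left(g \right)} = -3 + g$ ($N{\left(g \right)} = -4 + \left(1 + g\right) = -3 + g$)
$m{\left(v,F \right)} = -3 + F + 4 F v$ ($m{\left(v,F \right)} = 4 v F + \left(-3 + F\right) = 4 F v + \left(-3 + F\right) = -3 + F + 4 F v$)
$m{\left(3 \left(-1\right) 5,218 \right)} - 7462 = \left(-3 + 218 + 4 \cdot 218 \cdot 3 \left(-1\right) 5\right) - 7462 = \left(-3 + 218 + 4 \cdot 218 \left(\left(-3\right) 5\right)\right) - 7462 = \left(-3 + 218 + 4 \cdot 218 \left(-15\right)\right) - 7462 = \left(-3 + 218 - 13080\right) - 7462 = -12865 - 7462 = -20327$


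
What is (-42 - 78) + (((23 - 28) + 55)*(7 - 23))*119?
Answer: -95320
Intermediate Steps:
(-42 - 78) + (((23 - 28) + 55)*(7 - 23))*119 = -120 + ((-5 + 55)*(-16))*119 = -120 + (50*(-16))*119 = -120 - 800*119 = -120 - 95200 = -95320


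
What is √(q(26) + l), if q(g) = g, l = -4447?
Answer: I*√4421 ≈ 66.491*I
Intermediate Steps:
√(q(26) + l) = √(26 - 4447) = √(-4421) = I*√4421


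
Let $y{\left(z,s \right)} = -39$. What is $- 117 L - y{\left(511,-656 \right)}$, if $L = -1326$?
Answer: $155181$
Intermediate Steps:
$- 117 L - y{\left(511,-656 \right)} = \left(-117\right) \left(-1326\right) - -39 = 155142 + 39 = 155181$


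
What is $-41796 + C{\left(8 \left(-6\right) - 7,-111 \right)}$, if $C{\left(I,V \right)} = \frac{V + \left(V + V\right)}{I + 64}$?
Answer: $-41833$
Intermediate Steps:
$C{\left(I,V \right)} = \frac{3 V}{64 + I}$ ($C{\left(I,V \right)} = \frac{V + 2 V}{64 + I} = \frac{3 V}{64 + I}$)
$-41796 + C{\left(8 \left(-6\right) - 7,-111 \right)} = -41796 + 3 \left(-111\right) \frac{1}{64 + \left(8 \left(-6\right) - 7\right)} = -41796 + 3 \left(-111\right) \frac{1}{64 - 55} = -41796 + 3 \left(-111\right) \frac{1}{9} = -41796 - 37 = -41833$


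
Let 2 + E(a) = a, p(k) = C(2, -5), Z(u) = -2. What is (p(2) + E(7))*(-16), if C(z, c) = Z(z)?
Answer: -48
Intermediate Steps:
C(z, c) = -2
p(k) = -2
E(a) = -2 + a
(p(2) + E(7))*(-16) = (-2 + (-2 + 7))*(-16) = (-2 + 5)*(-16) = 3*(-16) = -48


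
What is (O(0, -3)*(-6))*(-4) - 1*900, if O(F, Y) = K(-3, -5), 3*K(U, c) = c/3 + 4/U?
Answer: -924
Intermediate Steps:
K(U, c) = c/9 + 4/(3*U) (K(U, c) = (c/3 + 4/U)/3 = (4/U + c/3)/3 = c/9 + 4/(3*U))
O(F, Y) = -1 (O(F, Y) = (1/9)*(12 - 3*(-5))/(-3) = (1/9)*(-1/3)*(12 + 15) = (1/9)*(-1/3)*27 = -1)
(O(0, -3)*(-6))*(-4) - 1*900 = -1*(-6)*(-4) - 1*900 = 6*(-4) - 900 = -24 - 900 = -924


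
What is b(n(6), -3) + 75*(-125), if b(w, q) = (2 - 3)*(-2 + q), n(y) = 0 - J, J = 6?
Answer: -9370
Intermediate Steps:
n(y) = -6 (n(y) = 0 - 1*6 = 0 - 6 = -6)
b(w, q) = 2 - q (b(w, q) = -(-2 + q) = 2 - q)
b(n(6), -3) + 75*(-125) = (2 - 1*(-3)) + 75*(-125) = (2 + 3) - 9375 = 5 - 9375 = -9370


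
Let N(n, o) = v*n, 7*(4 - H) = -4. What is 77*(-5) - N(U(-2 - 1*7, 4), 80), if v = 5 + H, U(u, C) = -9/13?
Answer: -34432/91 ≈ -378.37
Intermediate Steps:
H = 32/7 (H = 4 - ⅐*(-4) = 4 + 4/7 = 32/7 ≈ 4.5714)
U(u, C) = -9/13 (U(u, C) = -9*1/13 = -9/13)
v = 67/7 (v = 5 + 32/7 = 67/7 ≈ 9.5714)
N(n, o) = 67*n/7
77*(-5) - N(U(-2 - 1*7, 4), 80) = 77*(-5) - 67*(-9)/(7*13) = -385 - 1*(-603/91) = -385 + 603/91 = -34432/91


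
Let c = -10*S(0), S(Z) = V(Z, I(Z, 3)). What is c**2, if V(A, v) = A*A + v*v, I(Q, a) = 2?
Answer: 1600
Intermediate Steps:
V(A, v) = A**2 + v**2
S(Z) = 4 + Z**2 (S(Z) = Z**2 + 2**2 = Z**2 + 4 = 4 + Z**2)
c = -40 (c = -10*(4 + 0**2) = -10*(4 + 0) = -10*4 = -40)
c**2 = (-40)**2 = 1600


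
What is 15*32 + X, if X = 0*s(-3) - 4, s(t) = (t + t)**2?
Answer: 476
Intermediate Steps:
s(t) = 4*t**2 (s(t) = (2*t)**2 = 4*t**2)
X = -4 (X = 0*(4*(-3)**2) - 4 = 0*(4*9) - 4 = 0*36 - 4 = 0 - 4 = -4)
15*32 + X = 15*32 - 4 = 480 - 4 = 476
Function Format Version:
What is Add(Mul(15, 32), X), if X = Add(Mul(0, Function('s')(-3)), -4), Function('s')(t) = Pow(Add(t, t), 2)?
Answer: 476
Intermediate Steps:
Function('s')(t) = Mul(4, Pow(t, 2)) (Function('s')(t) = Pow(Mul(2, t), 2) = Mul(4, Pow(t, 2)))
X = -4 (X = Add(Mul(0, Mul(4, Pow(-3, 2))), -4) = Add(Mul(0, Mul(4, 9)), -4) = Add(Mul(0, 36), -4) = Add(0, -4) = -4)
Add(Mul(15, 32), X) = Add(Mul(15, 32), -4) = Add(480, -4) = 476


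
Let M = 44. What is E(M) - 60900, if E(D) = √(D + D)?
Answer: -60900 + 2*√22 ≈ -60891.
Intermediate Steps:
E(D) = √2*√D (E(D) = √(2*D) = √2*√D)
E(M) - 60900 = √2*√44 - 60900 = √2*(2*√11) - 60900 = 2*√22 - 60900 = -60900 + 2*√22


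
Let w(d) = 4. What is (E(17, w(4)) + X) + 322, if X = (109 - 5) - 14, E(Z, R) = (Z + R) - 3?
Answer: 430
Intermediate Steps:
E(Z, R) = -3 + R + Z (E(Z, R) = (R + Z) - 3 = -3 + R + Z)
X = 90 (X = 104 - 14 = 90)
(E(17, w(4)) + X) + 322 = ((-3 + 4 + 17) + 90) + 322 = (18 + 90) + 322 = 108 + 322 = 430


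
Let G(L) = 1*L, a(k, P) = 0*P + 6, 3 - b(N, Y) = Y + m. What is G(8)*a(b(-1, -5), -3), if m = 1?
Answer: 48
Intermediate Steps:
b(N, Y) = 2 - Y (b(N, Y) = 3 - (Y + 1) = 3 - (1 + Y) = 3 + (-1 - Y) = 2 - Y)
a(k, P) = 6 (a(k, P) = 0 + 6 = 6)
G(L) = L
G(8)*a(b(-1, -5), -3) = 8*6 = 48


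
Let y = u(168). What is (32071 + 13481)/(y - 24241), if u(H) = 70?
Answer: -15184/8057 ≈ -1.8846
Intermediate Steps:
y = 70
(32071 + 13481)/(y - 24241) = (32071 + 13481)/(70 - 24241) = 45552/(-24171) = 45552*(-1/24171) = -15184/8057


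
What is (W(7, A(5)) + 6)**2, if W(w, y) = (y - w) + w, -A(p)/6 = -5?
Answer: 1296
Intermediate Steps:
A(p) = 30 (A(p) = -6*(-5) = 30)
W(w, y) = y
(W(7, A(5)) + 6)**2 = (30 + 6)**2 = 36**2 = 1296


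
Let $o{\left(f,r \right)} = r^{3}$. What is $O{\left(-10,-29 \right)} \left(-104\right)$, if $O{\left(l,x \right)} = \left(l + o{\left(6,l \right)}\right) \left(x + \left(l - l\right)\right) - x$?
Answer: $-3049176$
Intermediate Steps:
$O{\left(l,x \right)} = - x + x \left(l + l^{3}\right)$ ($O{\left(l,x \right)} = \left(l + l^{3}\right) \left(x + \left(l - l\right)\right) - x = \left(l + l^{3}\right) \left(x + 0\right) - x = \left(l + l^{3}\right) x - x = x \left(l + l^{3}\right) - x = - x + x \left(l + l^{3}\right)$)
$O{\left(-10,-29 \right)} \left(-104\right) = - 29 \left(-1 - 10 + \left(-10\right)^{3}\right) \left(-104\right) = - 29 \left(-1 - 10 - 1000\right) \left(-104\right) = \left(-29\right) \left(-1011\right) \left(-104\right) = 29319 \left(-104\right) = -3049176$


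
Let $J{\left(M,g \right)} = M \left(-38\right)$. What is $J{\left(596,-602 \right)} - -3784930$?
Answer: $3762282$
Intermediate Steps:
$J{\left(M,g \right)} = - 38 M$
$J{\left(596,-602 \right)} - -3784930 = \left(-38\right) 596 - -3784930 = -22648 + 3784930 = 3762282$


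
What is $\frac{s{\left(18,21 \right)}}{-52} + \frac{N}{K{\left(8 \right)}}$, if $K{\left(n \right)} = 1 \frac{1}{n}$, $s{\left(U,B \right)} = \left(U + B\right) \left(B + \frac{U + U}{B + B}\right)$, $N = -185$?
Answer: $- \frac{41899}{28} \approx -1496.4$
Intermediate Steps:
$s{\left(U,B \right)} = \left(B + U\right) \left(B + \frac{U}{B}\right)$ ($s{\left(U,B \right)} = \left(B + U\right) \left(B + \frac{2 U}{2 B}\right) = \left(B + U\right) \left(B + 2 U \frac{1}{2 B}\right) = \left(B + U\right) \left(B + \frac{U}{B}\right)$)
$K{\left(n \right)} = \frac{1}{n}$
$\frac{s{\left(18,21 \right)}}{-52} + \frac{N}{K{\left(8 \right)}} = \frac{18 + 21^{2} + 21 \cdot 18 + \frac{18^{2}}{21}}{-52} - \frac{185}{\frac{1}{8}} = \left(18 + 441 + 378 + \frac{1}{21} \cdot 324\right) \left(- \frac{1}{52}\right) - 185 \frac{1}{\frac{1}{8}} = \left(18 + 441 + 378 + \frac{108}{7}\right) \left(- \frac{1}{52}\right) - 1480 = \frac{5967}{7} \left(- \frac{1}{52}\right) - 1480 = - \frac{459}{28} - 1480 = - \frac{41899}{28}$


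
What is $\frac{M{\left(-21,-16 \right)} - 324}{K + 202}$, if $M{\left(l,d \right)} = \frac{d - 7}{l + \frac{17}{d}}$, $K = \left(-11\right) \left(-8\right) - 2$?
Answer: $- \frac{28501}{25416} \approx -1.1214$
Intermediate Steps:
$K = 86$ ($K = 88 - 2 = 86$)
$M{\left(l,d \right)} = \frac{-7 + d}{l + \frac{17}{d}}$
$\frac{M{\left(-21,-16 \right)} - 324}{K + 202} = \frac{- \frac{16 \left(-7 - 16\right)}{17 - -336} - 324}{86 + 202} = \frac{\left(-16\right) \frac{1}{17 + 336} \left(-23\right) - 324}{288} = \left(\left(-16\right) \frac{1}{353} \left(-23\right) - 324\right) \frac{1}{288} = \left(\frac{368}{353} - 324\right) \frac{1}{288} = \left(- \frac{114004}{353}\right) \frac{1}{288} = - \frac{28501}{25416}$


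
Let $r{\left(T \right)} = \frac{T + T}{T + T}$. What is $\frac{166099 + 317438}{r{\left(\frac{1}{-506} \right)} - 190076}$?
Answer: $- \frac{483537}{190075} \approx -2.5439$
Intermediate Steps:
$r{\left(T \right)} = 1$ ($r{\left(T \right)} = \frac{2 T}{2 T} = 2 T \frac{1}{2 T} = 1$)
$\frac{166099 + 317438}{r{\left(\frac{1}{-506} \right)} - 190076} = \frac{166099 + 317438}{1 - 190076} = \frac{483537}{-190075} = 483537 \left(- \frac{1}{190075}\right) = - \frac{483537}{190075}$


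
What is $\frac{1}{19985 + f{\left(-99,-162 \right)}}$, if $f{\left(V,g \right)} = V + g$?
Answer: $\frac{1}{19724} \approx 5.07 \cdot 10^{-5}$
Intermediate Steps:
$\frac{1}{19985 + f{\left(-99,-162 \right)}} = \frac{1}{19985 - 261} = \frac{1}{19724}$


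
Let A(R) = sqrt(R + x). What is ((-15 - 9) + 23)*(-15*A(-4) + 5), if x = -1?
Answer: -5 + 15*I*sqrt(5) ≈ -5.0 + 33.541*I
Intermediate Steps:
A(R) = sqrt(-1 + R) (A(R) = sqrt(R - 1) = sqrt(-1 + R))
((-15 - 9) + 23)*(-15*A(-4) + 5) = ((-15 - 9) + 23)*(-15*sqrt(-1 - 4) + 5) = (-24 + 23)*(-15*I*sqrt(5) + 5) = -(-15*I*sqrt(5) + 5) = -(5 - 15*I*sqrt(5)) = -5 + 15*I*sqrt(5)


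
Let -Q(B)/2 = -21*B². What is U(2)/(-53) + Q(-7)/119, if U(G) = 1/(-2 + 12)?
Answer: 155803/9010 ≈ 17.292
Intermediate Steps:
U(G) = ⅒ (U(G) = 1/10 = ⅒)
Q(B) = 42*B² (Q(B) = -(-42)*B² = 42*B²)
U(2)/(-53) + Q(-7)/119 = (⅒)/(-53) + (42*(-7)²)/119 = (⅒)*(-1/53) + (42*49)*(1/119) = -1/530 + 2058*(1/119) = -1/530 + 294/17 = 155803/9010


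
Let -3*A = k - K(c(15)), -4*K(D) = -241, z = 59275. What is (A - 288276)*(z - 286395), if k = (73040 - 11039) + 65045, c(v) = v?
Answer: 225260738900/3 ≈ 7.5087e+10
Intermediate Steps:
k = 127046 (k = 62001 + 65045 = 127046)
K(D) = 241/4 (K(D) = -1/4*(-241) = 241/4)
A = -507943/12 (A = -(127046 - 1*241/4)/3 = -(127046 - 241/4)/3 = -1/3*507943/4 = -507943/12 ≈ -42329.)
(A - 288276)*(z - 286395) = (-507943/12 - 288276)*(59275 - 286395) = -3967255/12*(-227120) = 225260738900/3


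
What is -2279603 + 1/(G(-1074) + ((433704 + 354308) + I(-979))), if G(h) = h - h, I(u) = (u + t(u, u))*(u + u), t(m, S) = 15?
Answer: -6099132536971/2675524 ≈ -2.2796e+6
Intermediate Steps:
I(u) = 2*u*(15 + u) (I(u) = (u + 15)*(u + u) = (15 + u)*(2*u) = 2*u*(15 + u))
G(h) = 0
-2279603 + 1/(G(-1074) + ((433704 + 354308) + I(-979))) = -2279603 + 1/(0 + ((433704 + 354308) + 2*(-979)*(15 - 979))) = -2279603 + 1/(0 + (788012 + 2*(-979)*(-964))) = -2279603 + 1/(0 + (788012 + 1887512)) = -2279603 + 1/(0 + 2675524) = -2279603 + 1/2675524 = -6099132536971/2675524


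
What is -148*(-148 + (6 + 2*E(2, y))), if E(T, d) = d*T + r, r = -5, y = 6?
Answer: 18944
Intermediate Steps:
E(T, d) = -5 + T*d (E(T, d) = d*T - 5 = T*d - 5 = -5 + T*d)
-148*(-148 + (6 + 2*E(2, y))) = -148*(-148 + (6 + 2*(-5 + 2*6))) = -148*(-148 + (6 + 2*(-5 + 12))) = -148*(-148 + (6 + 2*7)) = -148*(-148 + (6 + 14)) = -148*(-148 + 20) = -148*(-128) = 18944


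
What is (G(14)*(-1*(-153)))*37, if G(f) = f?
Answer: 79254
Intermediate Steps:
(G(14)*(-1*(-153)))*37 = (14*(-1*(-153)))*37 = (14*153)*37 = 2142*37 = 79254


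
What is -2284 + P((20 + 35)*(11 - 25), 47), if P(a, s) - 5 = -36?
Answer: -2315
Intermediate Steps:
P(a, s) = -31 (P(a, s) = 5 - 36 = -31)
-2284 + P((20 + 35)*(11 - 25), 47) = -2284 - 31 = -2315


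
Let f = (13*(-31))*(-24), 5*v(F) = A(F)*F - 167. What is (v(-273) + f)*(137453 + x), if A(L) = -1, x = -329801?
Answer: -9322338168/5 ≈ -1.8645e+9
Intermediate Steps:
v(F) = -167/5 - F/5 (v(F) = (-F - 167)/5 = (-167 - F)/5 = -167/5 - F/5)
f = 9672 (f = -403*(-24) = 9672)
(v(-273) + f)*(137453 + x) = ((-167/5 - ⅕*(-273)) + 9672)*(137453 - 329801) = ((-167/5 + 273/5) + 9672)*(-192348) = (106/5 + 9672)*(-192348) = (48466/5)*(-192348) = -9322338168/5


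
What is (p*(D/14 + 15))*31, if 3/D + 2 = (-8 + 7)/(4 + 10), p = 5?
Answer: 66960/29 ≈ 2309.0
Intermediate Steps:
D = -42/29 (D = 3/(-2 + (-8 + 7)/(4 + 10)) = 3/(-2 - 1/14) = 3/(-29/14) = 3*(-14/29) = -42/29 ≈ -1.4483)
(p*(D/14 + 15))*31 = (5*(-42/29/14 + 15))*31 = (5*(-42/29*1/14 + 15))*31 = (5*(-3/29 + 15))*31 = (5*(432/29))*31 = (2160/29)*31 = 66960/29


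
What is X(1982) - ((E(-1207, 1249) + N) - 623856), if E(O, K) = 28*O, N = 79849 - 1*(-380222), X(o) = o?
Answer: 199563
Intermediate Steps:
N = 460071 (N = 79849 + 380222 = 460071)
X(1982) - ((E(-1207, 1249) + N) - 623856) = 1982 - ((28*(-1207) + 460071) - 623856) = 1982 - ((-33796 + 460071) - 623856) = 1982 - (426275 - 623856) = 1982 - 1*(-197581) = 1982 + 197581 = 199563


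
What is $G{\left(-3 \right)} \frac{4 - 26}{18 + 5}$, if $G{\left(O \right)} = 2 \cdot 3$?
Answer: $- \frac{132}{23} \approx -5.7391$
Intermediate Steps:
$G{\left(O \right)} = 6$
$G{\left(-3 \right)} \frac{4 - 26}{18 + 5} = 6 \frac{4 - 26}{18 + 5} = 6 \left(- \frac{22}{23}\right) = - \frac{132}{23}$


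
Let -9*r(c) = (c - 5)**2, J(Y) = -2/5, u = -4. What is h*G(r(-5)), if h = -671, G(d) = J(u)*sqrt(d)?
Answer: 2684*I/3 ≈ 894.67*I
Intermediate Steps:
J(Y) = -2/5 (J(Y) = -2*1/5 = -2/5)
r(c) = -(-5 + c)**2/9 (r(c) = -(c - 5)**2/9 = -(-5 + c)**2/9)
G(d) = -2*sqrt(d)/5
h*G(r(-5)) = -(-1342)*sqrt(-(-5 - 5)**2/9)/5 = -(-1342)*sqrt(-1/9*(-10)**2)/5 = -(-1342)*sqrt(-1/9*100)/5 = -(-1342)*sqrt(-100/9)/5 = -(-1342)*10*I/3/5 = -(-2684)*I/3 = 2684*I/3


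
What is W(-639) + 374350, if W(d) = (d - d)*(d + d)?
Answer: 374350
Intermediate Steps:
W(d) = 0 (W(d) = 0*(2*d) = 0)
W(-639) + 374350 = 0 + 374350 = 374350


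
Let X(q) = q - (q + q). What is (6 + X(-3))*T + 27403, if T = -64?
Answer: 26827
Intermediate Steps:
X(q) = -q (X(q) = q - 2*q = -q)
(6 + X(-3))*T + 27403 = (6 - 1*(-3))*(-64) + 27403 = (6 + 3)*(-64) + 27403 = 9*(-64) + 27403 = -576 + 27403 = 26827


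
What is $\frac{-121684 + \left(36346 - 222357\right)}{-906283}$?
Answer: $\frac{307695}{906283} \approx 0.33951$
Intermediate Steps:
$\frac{-121684 + \left(36346 - 222357\right)}{-906283} = \left(-121684 + \left(36346 - 222357\right)\right) \left(- \frac{1}{906283}\right) = \left(-121684 - 186011\right) \left(- \frac{1}{906283}\right) = \left(-307695\right) \left(- \frac{1}{906283}\right) = \frac{307695}{906283}$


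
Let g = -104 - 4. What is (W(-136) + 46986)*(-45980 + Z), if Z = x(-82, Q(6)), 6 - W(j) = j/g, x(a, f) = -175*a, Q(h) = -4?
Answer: -40130562500/27 ≈ -1.4863e+9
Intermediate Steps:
g = -108
W(j) = 6 + j/108 (W(j) = 6 - j/(-108) = 6 - j*(-1)/108 = 6 - (-1)*j/108 = 6 + j/108)
Z = 14350 (Z = -175*(-82) = 14350)
(W(-136) + 46986)*(-45980 + Z) = ((6 + (1/108)*(-136)) + 46986)*(-45980 + 14350) = ((6 - 34/27) + 46986)*(-31630) = (128/27 + 46986)*(-31630) = (1268750/27)*(-31630) = -40130562500/27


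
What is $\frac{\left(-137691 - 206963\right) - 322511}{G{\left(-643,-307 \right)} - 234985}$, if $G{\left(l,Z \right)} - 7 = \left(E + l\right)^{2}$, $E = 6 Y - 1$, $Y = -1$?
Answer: $- \frac{667165}{187522} \approx -3.5578$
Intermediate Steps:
$E = -7$ ($E = 6 \left(-1\right) - 1 = -6 - 1 = -7$)
$G{\left(l,Z \right)} = 7 + \left(-7 + l\right)^{2}$
$\frac{\left(-137691 - 206963\right) - 322511}{G{\left(-643,-307 \right)} - 234985} = \frac{\left(-137691 - 206963\right) - 322511}{\left(7 + \left(-7 - 643\right)^{2}\right) - 234985} = \frac{-344654 - 322511}{\left(7 + \left(-650\right)^{2}\right) - 234985} = - \frac{667165}{\left(7 + 422500\right) - 234985} = - \frac{667165}{422507 - 234985} = - \frac{667165}{187522}$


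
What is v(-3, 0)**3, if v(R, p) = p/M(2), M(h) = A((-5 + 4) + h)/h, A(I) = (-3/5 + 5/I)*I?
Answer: 0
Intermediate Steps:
A(I) = I*(-3/5 + 5/I) (A(I) = (-3*1/5 + 5/I)*I = (-3/5 + 5/I)*I = I*(-3/5 + 5/I))
M(h) = (28/5 - 3*h/5)/h (M(h) = (5 - 3*((-5 + 4) + h)/5)/h = (5 - 3*(-1 + h)/5)/h = (5 + (3/5 - 3*h/5))/h = (28/5 - 3*h/5)/h)
v(R, p) = 5*p/11 (v(R, p) = p/(((1/5)*(28 - 3*2)/2)) = p/(((1/5)*(1/2)*(28 - 6))) = p/(((1/5)*(1/2)*22)) = p/(11/5) = p*(5/11) = 5*p/11)
v(-3, 0)**3 = ((5/11)*0)**3 = 0**3 = 0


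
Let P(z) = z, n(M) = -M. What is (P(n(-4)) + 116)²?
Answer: 14400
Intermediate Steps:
(P(n(-4)) + 116)² = (-1*(-4) + 116)² = (4 + 116)² = 120² = 14400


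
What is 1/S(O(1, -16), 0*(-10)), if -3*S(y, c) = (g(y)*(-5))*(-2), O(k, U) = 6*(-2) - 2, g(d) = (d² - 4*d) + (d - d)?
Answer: -1/840 ≈ -0.0011905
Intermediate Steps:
g(d) = d² - 4*d (g(d) = (d² - 4*d) + 0 = d² - 4*d)
O(k, U) = -14 (O(k, U) = -12 - 2 = -14)
S(y, c) = -10*y*(-4 + y)/3 (S(y, c) = -(y*(-4 + y))*(-5)*(-2)/3 = -(-5*y*(-4 + y))*(-2)/3 = -10*y*(-4 + y)/3)
1/S(O(1, -16), 0*(-10)) = 1/((10/3)*(-14)*(4 - 1*(-14))) = 1/((10/3)*(-14)*(4 + 14)) = 1/((10/3)*(-14)*18) = 1/(-840) = -1/840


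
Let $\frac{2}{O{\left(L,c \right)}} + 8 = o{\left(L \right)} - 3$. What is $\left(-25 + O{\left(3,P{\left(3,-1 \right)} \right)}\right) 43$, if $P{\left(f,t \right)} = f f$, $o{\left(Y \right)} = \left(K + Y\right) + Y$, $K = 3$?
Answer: $-1118$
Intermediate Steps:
$o{\left(Y \right)} = 3 + 2 Y$ ($o{\left(Y \right)} = \left(3 + Y\right) + Y = 3 + 2 Y$)
$P{\left(f,t \right)} = f^{2}$
$O{\left(L,c \right)} = \frac{2}{-8 + 2 L}$ ($O{\left(L,c \right)} = \frac{2}{-8 + \left(\left(3 + 2 L\right) - 3\right)} = \frac{2}{-8 + 2 L}$)
$\left(-25 + O{\left(3,P{\left(3,-1 \right)} \right)}\right) 43 = \left(-25 + \frac{1}{-4 + 3}\right) 43 = \left(-25 + \frac{1}{-1}\right) 43 = \left(-25 - 1\right) 43 = \left(-26\right) 43 = -1118$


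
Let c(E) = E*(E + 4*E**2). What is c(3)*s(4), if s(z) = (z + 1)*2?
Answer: 1170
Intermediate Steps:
s(z) = 2 + 2*z (s(z) = (1 + z)*2 = 2 + 2*z)
c(3)*s(4) = (3**2*(1 + 4*3))*(2 + 2*4) = (9*(1 + 12))*(2 + 8) = (9*13)*10 = 117*10 = 1170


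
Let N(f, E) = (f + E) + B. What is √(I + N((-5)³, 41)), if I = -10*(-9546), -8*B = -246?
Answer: 3*√42403/2 ≈ 308.88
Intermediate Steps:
B = 123/4 (B = -⅛*(-246) = 123/4 ≈ 30.750)
N(f, E) = 123/4 + E + f (N(f, E) = (f + E) + 123/4 = (E + f) + 123/4 = 123/4 + E + f)
I = 95460
√(I + N((-5)³, 41)) = √(95460 + (123/4 + 41 + (-5)³)) = √(95460 + (123/4 + 41 - 125)) = √(95460 - 213/4) = √(381627/4) = 3*√42403/2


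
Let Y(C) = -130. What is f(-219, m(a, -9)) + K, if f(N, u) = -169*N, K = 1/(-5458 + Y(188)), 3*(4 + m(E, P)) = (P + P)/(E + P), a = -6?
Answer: 206817467/5588 ≈ 37011.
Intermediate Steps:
m(E, P) = -4 + 2*P/(3*(E + P)) (m(E, P) = -4 + ((P + P)/(E + P))/3 = -4 + ((2*P)/(E + P))/3 = -4 + (2*P/(E + P))/3 = -4 + 2*P/(3*(E + P)))
K = -1/5588 (K = 1/(-5458 - 130) = 1/(-5588) = -1/5588 ≈ -0.00017895)
f(-219, m(a, -9)) + K = -169*(-219) - 1/5588 = 37011 - 1/5588 = 206817467/5588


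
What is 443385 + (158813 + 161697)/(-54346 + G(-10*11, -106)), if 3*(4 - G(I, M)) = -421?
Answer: 14419131279/32521 ≈ 4.4338e+5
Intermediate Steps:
G(I, M) = 433/3 (G(I, M) = 4 - ⅓*(-421) = 4 + 421/3 = 433/3)
443385 + (158813 + 161697)/(-54346 + G(-10*11, -106)) = 443385 + (158813 + 161697)/(-54346 + 433/3) = 443385 + 320510/(-162605/3) = 443385 + 320510*(-3/162605) = 443385 - 192306/32521 = 14419131279/32521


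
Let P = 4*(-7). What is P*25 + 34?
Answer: -666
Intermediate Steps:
P = -28
P*25 + 34 = -28*25 + 34 = -700 + 34 = -666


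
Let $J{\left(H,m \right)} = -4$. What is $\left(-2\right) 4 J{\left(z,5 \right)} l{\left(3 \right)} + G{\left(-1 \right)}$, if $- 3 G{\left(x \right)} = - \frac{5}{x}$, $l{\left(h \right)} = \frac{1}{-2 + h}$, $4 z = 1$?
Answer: $\frac{91}{3} \approx 30.333$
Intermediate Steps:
$z = \frac{1}{4}$ ($z = \frac{1}{4} \cdot 1 = \frac{1}{4} \approx 0.25$)
$G{\left(x \right)} = \frac{5}{3 x}$ ($G{\left(x \right)} = - \frac{\left(-5\right) \frac{1}{x}}{3} = \frac{5}{3 x}$)
$\left(-2\right) 4 J{\left(z,5 \right)} l{\left(3 \right)} + G{\left(-1 \right)} = \frac{\left(-2\right) 4 \left(-4\right)}{-2 + 3} + \frac{5}{3 \left(-1\right)} = \frac{\left(-8\right) \left(-4\right)}{1} + \frac{5}{3} \left(-1\right) = 32 \cdot 1 - \frac{5}{3} = 32 - \frac{5}{3} = \frac{91}{3}$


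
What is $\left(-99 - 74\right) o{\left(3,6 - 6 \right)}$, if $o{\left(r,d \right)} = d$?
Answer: $0$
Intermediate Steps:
$\left(-99 - 74\right) o{\left(3,6 - 6 \right)} = \left(-99 - 74\right) \left(6 - 6\right) = - 173 \left(6 - 6\right) = \left(-173\right) 0 = 0$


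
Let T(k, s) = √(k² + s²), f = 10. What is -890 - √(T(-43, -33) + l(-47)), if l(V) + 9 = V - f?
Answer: -890 - I*√(66 - √2938) ≈ -890.0 - 3.4346*I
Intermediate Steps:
l(V) = -19 + V (l(V) = -9 + (V - 1*10) = -9 + (V - 10) = -9 + (-10 + V) = -19 + V)
-890 - √(T(-43, -33) + l(-47)) = -890 - √(√((-43)² + (-33)²) + (-19 - 47)) = -890 - √(√(1849 + 1089) - 66) = -890 - √(√2938 - 66) = -890 - √(-66 + √2938)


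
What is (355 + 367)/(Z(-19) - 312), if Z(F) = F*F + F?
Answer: 361/15 ≈ 24.067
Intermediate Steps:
Z(F) = F + F**2 (Z(F) = F**2 + F = F + F**2)
(355 + 367)/(Z(-19) - 312) = (355 + 367)/(-19*(1 - 19) - 312) = 722/(-19*(-18) - 312) = 722/(342 - 312) = 722/30 = 722*(1/30) = 361/15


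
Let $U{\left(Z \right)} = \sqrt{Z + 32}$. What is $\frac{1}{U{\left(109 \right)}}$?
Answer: $\frac{\sqrt{141}}{141} \approx 0.084215$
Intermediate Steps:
$U{\left(Z \right)} = \sqrt{32 + Z}$
$\frac{1}{U{\left(109 \right)}} = \frac{1}{\sqrt{32 + 109}} = \frac{1}{\sqrt{141}} = \frac{\sqrt{141}}{141}$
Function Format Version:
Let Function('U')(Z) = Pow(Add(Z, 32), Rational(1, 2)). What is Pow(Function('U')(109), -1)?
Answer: Mul(Rational(1, 141), Pow(141, Rational(1, 2))) ≈ 0.084215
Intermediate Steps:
Function('U')(Z) = Pow(Add(32, Z), Rational(1, 2))
Pow(Function('U')(109), -1) = Pow(Pow(Add(32, 109), Rational(1, 2)), -1) = Pow(Pow(141, Rational(1, 2)), -1) = Mul(Rational(1, 141), Pow(141, Rational(1, 2)))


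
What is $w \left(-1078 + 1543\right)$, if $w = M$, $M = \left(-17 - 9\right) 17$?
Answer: $-205530$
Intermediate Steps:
$M = -442$ ($M = \left(-26\right) 17 = -442$)
$w = -442$
$w \left(-1078 + 1543\right) = - 442 \left(-1078 + 1543\right) = \left(-442\right) 465 = -205530$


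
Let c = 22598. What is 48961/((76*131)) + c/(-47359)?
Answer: 2093758311/471506204 ≈ 4.4406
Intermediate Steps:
48961/((76*131)) + c/(-47359) = 48961/((76*131)) + 22598/(-47359) = 48961/9956 + 22598*(-1/47359) = 48961*(1/9956) - 22598/47359 = 48961/9956 - 22598/47359 = 2093758311/471506204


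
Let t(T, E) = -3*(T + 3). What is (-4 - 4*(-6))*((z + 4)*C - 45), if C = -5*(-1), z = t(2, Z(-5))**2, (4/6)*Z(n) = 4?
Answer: 22000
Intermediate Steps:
Z(n) = 6 (Z(n) = (3/2)*4 = 6)
t(T, E) = -9 - 3*T (t(T, E) = -3*(3 + T) = -9 - 3*T)
z = 225 (z = (-9 - 3*2)**2 = (-9 - 6)**2 = (-15)**2 = 225)
C = 5
(-4 - 4*(-6))*((z + 4)*C - 45) = (-4 - 4*(-6))*((225 + 4)*5 - 45) = (-4 - 1*(-24))*(229*5 - 45) = (-4 + 24)*(1145 - 45) = 20*1100 = 22000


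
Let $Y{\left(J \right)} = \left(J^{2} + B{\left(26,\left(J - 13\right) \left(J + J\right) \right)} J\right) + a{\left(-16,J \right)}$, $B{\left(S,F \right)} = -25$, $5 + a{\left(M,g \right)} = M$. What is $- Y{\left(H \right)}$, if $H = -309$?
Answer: $-103185$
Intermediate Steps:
$a{\left(M,g \right)} = -5 + M$
$Y{\left(J \right)} = -21 + J^{2} - 25 J$ ($Y{\left(J \right)} = \left(J^{2} - 25 J\right) - 21 = -21 + J^{2} - 25 J$)
$- Y{\left(H \right)} = - (-21 + \left(-309\right)^{2} - -7725) = - (-21 + 95481 + 7725) = \left(-1\right) 103185 = -103185$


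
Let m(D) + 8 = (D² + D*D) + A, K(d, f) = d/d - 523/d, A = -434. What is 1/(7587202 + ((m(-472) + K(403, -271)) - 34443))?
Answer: 403/3223147535 ≈ 1.2503e-7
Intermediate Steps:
K(d, f) = 1 - 523/d
m(D) = -442 + 2*D² (m(D) = -8 + ((D² + D*D) - 434) = -8 + ((D² + D²) - 434) = -8 + (2*D² - 434) = -8 + (-434 + 2*D²) = -442 + 2*D²)
1/(7587202 + ((m(-472) + K(403, -271)) - 34443)) = 1/(7587202 + (((-442 + 2*(-472)²) + (-523 + 403)/403) - 34443)) = 1/(7587202 + (((-442 + 2*222784) + (1/403)*(-120)) - 34443)) = 1/(7587202 + (((-442 + 445568) - 120/403) - 34443)) = 1/(7587202 + ((445126 - 120/403) - 34443)) = 1/(7587202 + (179385658/403 - 34443)) = 1/(7587202 + 165505129/403) = 1/(3223147535/403) = 403/3223147535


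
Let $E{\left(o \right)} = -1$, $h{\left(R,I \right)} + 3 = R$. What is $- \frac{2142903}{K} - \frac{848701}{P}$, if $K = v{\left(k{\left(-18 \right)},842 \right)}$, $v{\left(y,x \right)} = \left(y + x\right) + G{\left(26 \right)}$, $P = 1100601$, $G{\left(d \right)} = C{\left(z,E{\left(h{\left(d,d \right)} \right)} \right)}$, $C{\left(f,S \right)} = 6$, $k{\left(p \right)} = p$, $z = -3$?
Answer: $- \frac{2359185606533}{913498830} \approx -2582.6$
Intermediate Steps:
$h{\left(R,I \right)} = -3 + R$
$G{\left(d \right)} = 6$
$v{\left(y,x \right)} = 6 + x + y$ ($v{\left(y,x \right)} = \left(y + x\right) + 6 = \left(x + y\right) + 6 = 6 + x + y$)
$K = 830$ ($K = 6 + 842 - 18 = 830$)
$- \frac{2142903}{K} - \frac{848701}{P} = - \frac{2142903}{830} - \frac{848701}{1100601} = - \frac{2359185606533}{913498830}$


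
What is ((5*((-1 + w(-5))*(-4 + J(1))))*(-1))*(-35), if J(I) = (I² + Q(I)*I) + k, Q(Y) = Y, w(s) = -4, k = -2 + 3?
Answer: 875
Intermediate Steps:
k = 1
J(I) = 1 + 2*I² (J(I) = (I² + I*I) + 1 = (I² + I²) + 1 = 2*I² + 1 = 1 + 2*I²)
((5*((-1 + w(-5))*(-4 + J(1))))*(-1))*(-35) = ((5*((-1 - 4)*(-4 + (1 + 2*1²))))*(-1))*(-35) = ((5*(-5*(-4 + (1 + 2*1))))*(-1))*(-35) = ((5*(-5*(-4 + (1 + 2))))*(-1))*(-35) = ((5*(-5*(-4 + 3)))*(-1))*(-35) = ((5*(-5*(-1)))*(-1))*(-35) = ((5*5)*(-1))*(-35) = (25*(-1))*(-35) = -25*(-35) = 875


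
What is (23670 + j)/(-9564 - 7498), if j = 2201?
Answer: -25871/17062 ≈ -1.5163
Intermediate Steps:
(23670 + j)/(-9564 - 7498) = (23670 + 2201)/(-9564 - 7498) = 25871/(-17062) = 25871*(-1/17062) = -25871/17062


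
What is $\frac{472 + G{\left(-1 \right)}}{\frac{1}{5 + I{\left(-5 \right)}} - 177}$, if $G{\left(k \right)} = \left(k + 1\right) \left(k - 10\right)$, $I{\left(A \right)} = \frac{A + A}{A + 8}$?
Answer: $- \frac{1180}{441} \approx -2.6757$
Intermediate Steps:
$I{\left(A \right)} = \frac{2 A}{8 + A}$
$G{\left(k \right)} = \left(1 + k\right) \left(-10 + k\right)$
$\frac{472 + G{\left(-1 \right)}}{\frac{1}{5 + I{\left(-5 \right)}} - 177} = \frac{472 - \left(1 - 1\right)}{\frac{1}{5 + 2 \left(-5\right) \frac{1}{8 - 5}} - 177} = \frac{472 + \left(-10 + 1 + 9\right)}{\frac{1}{5 + 2 \left(-5\right) \frac{1}{3}} - 177} = \frac{472 + 0}{\frac{1}{5 + 2 \left(-5\right) \frac{1}{3}} - 177} = \frac{472}{\frac{1}{5 - \frac{10}{3}} - 177} = \frac{472}{\frac{1}{\frac{5}{3}} - 177} = \frac{472}{\frac{3}{5} - 177} = \frac{472}{- \frac{882}{5}} = 472 \left(- \frac{5}{882}\right) = - \frac{1180}{441}$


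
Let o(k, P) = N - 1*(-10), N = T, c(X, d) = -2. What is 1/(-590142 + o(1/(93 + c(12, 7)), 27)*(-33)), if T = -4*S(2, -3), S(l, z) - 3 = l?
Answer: -1/589812 ≈ -1.6955e-6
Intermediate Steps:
S(l, z) = 3 + l
T = -20 (T = -4*(3 + 2) = -4*5 = -20)
N = -20
o(k, P) = -10 (o(k, P) = -20 - 1*(-10) = -20 + 10 = -10)
1/(-590142 + o(1/(93 + c(12, 7)), 27)*(-33)) = 1/(-590142 - 10*(-33)) = 1/(-590142 + 330) = 1/(-589812) = -1/589812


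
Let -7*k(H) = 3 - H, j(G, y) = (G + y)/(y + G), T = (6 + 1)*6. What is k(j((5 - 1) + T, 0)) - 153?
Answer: -1073/7 ≈ -153.29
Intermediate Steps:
T = 42 (T = 7*6 = 42)
j(G, y) = 1 (j(G, y) = (G + y)/(G + y) = 1)
k(H) = -3/7 + H/7 (k(H) = -(3 - H)/7 = -3/7 + H/7)
k(j((5 - 1) + T, 0)) - 153 = (-3/7 + (⅐)*1) - 153 = (-3/7 + ⅐) - 153 = -2/7 - 153 = -1073/7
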